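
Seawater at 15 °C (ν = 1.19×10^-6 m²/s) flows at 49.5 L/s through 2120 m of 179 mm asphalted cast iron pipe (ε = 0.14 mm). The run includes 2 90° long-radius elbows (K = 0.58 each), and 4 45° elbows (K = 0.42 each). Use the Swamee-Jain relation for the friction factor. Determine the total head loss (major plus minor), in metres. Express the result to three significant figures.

H_L ≈ 46.8 m

V = 4Q/(πD²) = 1.967 m/s; V²/2g = 0.1972 m
Re = 2.96×10^5, ε/D = 7.82×10^-4 → f = 0.01980 (Swamee-Jain)
Major: h_f = f(L/D)·V²/2g = 0.01980·11844·0.1972 = 46.25 m
Minor: ΣK = 2.84; h_m = ΣK·V²/2g = 0.5601 m
Total H_L = 46.25 + 0.5601 = 46.81 m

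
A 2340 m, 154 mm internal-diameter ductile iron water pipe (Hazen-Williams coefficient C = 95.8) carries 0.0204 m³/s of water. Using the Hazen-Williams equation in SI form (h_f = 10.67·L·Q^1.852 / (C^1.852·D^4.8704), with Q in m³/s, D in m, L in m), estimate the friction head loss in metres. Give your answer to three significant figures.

h_f = 10.67·2340·0.0204^1.852 / (95.8^1.852·0.154^4.8704) = 35.84 m

h_f ≈ 35.8 m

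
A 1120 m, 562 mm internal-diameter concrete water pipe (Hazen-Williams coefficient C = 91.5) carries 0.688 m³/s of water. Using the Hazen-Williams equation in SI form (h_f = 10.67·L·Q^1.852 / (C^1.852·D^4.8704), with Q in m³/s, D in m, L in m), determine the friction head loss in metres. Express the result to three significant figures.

h_f = 10.67·1120·0.688^1.852 / (91.5^1.852·0.562^4.8704) = 23.06 m

h_f ≈ 23.1 m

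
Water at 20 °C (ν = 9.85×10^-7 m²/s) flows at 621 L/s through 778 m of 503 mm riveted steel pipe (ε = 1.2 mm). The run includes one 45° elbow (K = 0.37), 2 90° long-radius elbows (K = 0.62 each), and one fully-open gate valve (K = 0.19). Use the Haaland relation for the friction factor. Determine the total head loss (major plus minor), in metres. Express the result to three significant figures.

H_L ≈ 19.9 m

V = 4Q/(πD²) = 3.125 m/s; V²/2g = 0.4978 m
Re = 1.60×10^6, ε/D = 0.00239 → f = 0.02470 (Haaland)
Major: h_f = f(L/D)·V²/2g = 0.02470·1547·0.4978 = 19.02 m
Minor: ΣK = 1.80; h_m = ΣK·V²/2g = 0.8960 m
Total H_L = 19.02 + 0.8960 = 19.91 m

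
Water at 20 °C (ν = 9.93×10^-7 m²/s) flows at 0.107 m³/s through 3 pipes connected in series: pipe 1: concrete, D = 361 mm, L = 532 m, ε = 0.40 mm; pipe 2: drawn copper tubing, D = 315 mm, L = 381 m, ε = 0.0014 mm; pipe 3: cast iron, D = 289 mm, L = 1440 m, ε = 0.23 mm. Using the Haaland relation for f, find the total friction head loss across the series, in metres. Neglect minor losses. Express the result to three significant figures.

H ≈ 16.3 m

Pipe 1: V = 1.045 m/s, Re = 3.80×10^5, ε/D = 0.00111, f = 0.02081, h_1 = f(L/D)V²/2g = 1.708 m
Pipe 2: V = 1.373 m/s, Re = 4.36×10^5, ε/D = 4.44×10^-6, f = 0.01344, h_2 = f(L/D)V²/2g = 1.561 m
Pipe 3: V = 1.631 m/s, Re = 4.75×10^5, ε/D = 7.96×10^-4, f = 0.01927, h_3 = f(L/D)V²/2g = 13.02 m
Series → Q common, losses add: H = Σh = 16.29 m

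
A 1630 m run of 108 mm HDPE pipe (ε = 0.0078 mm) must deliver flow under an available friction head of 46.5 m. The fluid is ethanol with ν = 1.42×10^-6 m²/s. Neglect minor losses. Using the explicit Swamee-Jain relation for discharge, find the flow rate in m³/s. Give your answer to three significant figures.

Swamee-Jain (Type II): Q = -0.965·√(gD⁵h_f/L)·ln[ε/(3.7D) + √(3.17ν²L/(gD³h_f))]
√(gD⁵h_f/L) = √(9.81·0.108⁵·46.5/1630) = 0.002028
ε/(3.7D) = 1.95×10^-5; √(3.17ν²L/(gD³h_f)) = 1.35×10^-4
Q = -0.965·0.002028·ln(1.542×10^-4) = 0.01718 m³/s
Check: V = 1.87 m/s, Re = 1.43×10^5, f = 0.01713, h_f = 46.3 m ≈ 46.5 m ✓

Q ≈ 0.0172 m³/s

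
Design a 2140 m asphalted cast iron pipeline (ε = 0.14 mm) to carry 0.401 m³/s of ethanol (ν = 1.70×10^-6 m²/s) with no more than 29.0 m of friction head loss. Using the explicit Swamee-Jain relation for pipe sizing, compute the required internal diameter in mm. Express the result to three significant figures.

D ≈ 444 mm

Swamee-Jain (Type III): D = 0.66·[ε^1.25·(LQ²/(gh_f))^4.75 + ν·Q^9.4·(L/(gh_f))^5.2]^0.04
LQ²/(gh_f) = 1.210; L/(gh_f) = 7.522
Term 1 = ε^1.25·(…)^4.75 = 3.76×10^-5; Term 2 = ν·Q^9.4·(…)^5.2 = 1.14×10^-5
D = 0.66·(3.76×10^-5 + 1.14×10^-5)^0.04 = 0.4438 m = 444 mm
Check: V = 2.59 m/s, Re = 6.77×10^5, f = 0.01619, h_f = 26.8 m ≈ 29.0 m ✓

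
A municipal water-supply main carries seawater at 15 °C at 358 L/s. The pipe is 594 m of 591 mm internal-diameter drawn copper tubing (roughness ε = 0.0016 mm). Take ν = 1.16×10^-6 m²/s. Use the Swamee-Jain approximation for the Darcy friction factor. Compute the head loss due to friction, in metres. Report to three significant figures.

h_f ≈ 1.09 m

V = 4Q/(πD²) = 4·0.358/(π·0.591²) = 1.305 m/s
Re = VD/ν = 1.305·0.591/1.16×10^-6 = 6.65×10^5 → turbulent
ε/D = 0.0016/591 = 2.71×10^-6
Swamee-Jain: f = 0.01250
h_f = f(L/D)V²/(2g) = 0.01250·(594/0.591)·1.305²/(2·9.81) = 1.091 m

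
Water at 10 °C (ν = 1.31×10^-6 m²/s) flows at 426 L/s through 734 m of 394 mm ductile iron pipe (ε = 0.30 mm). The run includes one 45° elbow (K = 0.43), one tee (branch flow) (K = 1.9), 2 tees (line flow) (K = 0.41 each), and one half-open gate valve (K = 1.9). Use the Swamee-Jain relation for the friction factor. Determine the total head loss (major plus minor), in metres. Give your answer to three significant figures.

H_L ≈ 25.0 m

V = 4Q/(πD²) = 3.494 m/s; V²/2g = 0.6222 m
Re = 1.05×10^6, ε/D = 7.61×10^-4 → f = 0.01884 (Swamee-Jain)
Major: h_f = f(L/D)·V²/2g = 0.01884·1863·0.6222 = 21.84 m
Minor: ΣK = 5.05; h_m = ΣK·V²/2g = 3.142 m
Total H_L = 21.84 + 3.142 = 24.98 m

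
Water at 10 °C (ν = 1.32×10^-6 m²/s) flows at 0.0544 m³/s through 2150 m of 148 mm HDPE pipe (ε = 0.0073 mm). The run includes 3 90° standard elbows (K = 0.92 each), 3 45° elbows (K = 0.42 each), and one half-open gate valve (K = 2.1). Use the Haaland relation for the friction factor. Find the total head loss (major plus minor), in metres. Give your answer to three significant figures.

V = 4Q/(πD²) = 3.162 m/s; V²/2g = 0.5097 m
Re = 3.55×10^5, ε/D = 4.93×10^-5 → f = 0.01439 (Haaland)
Major: h_f = f(L/D)·V²/2g = 0.01439·14527·0.5097 = 106.5 m
Minor: ΣK = 6.12; h_m = ΣK·V²/2g = 3.119 m
Total H_L = 106.5 + 3.119 = 109.6 m

H_L ≈ 110 m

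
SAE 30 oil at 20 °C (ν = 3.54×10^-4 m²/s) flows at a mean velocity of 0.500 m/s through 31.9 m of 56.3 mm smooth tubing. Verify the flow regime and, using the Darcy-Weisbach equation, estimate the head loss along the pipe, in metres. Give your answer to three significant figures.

Re = VD/ν = 0.500·0.05630/3.54×10^-4 = 79.5 → laminar (Re < 2300)
f = 64/Re = 0.8048
h_f = f(L/D)V²/(2g) = 0.8048·(31.9/0.05630)·0.500²/(2·9.81) = 5.811 m

h_f ≈ 5.81 m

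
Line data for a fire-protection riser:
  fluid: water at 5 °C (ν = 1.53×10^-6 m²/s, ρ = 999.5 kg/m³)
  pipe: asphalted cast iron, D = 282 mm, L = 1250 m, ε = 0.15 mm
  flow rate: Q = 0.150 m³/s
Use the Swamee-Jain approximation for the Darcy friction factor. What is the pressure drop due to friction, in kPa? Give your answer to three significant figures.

V = 4Q/(πD²) = 4·0.150/(π·0.282²) = 2.402 m/s
Re = VD/ν = 2.402·0.282/1.53×10^-6 = 4.43×10^5 → turbulent
ε/D = 0.15/282 = 5.32×10^-4
Swamee-Jain: f = 0.01808
h_f = f(L/D)V²/(2g) = 0.01808·(1250/0.282)·2.402²/(2·9.81) = 23.56 m
Δp = ρg·h_f = 999.5·9.81·23.56 = 231.0 kPa

Δp ≈ 231 kPa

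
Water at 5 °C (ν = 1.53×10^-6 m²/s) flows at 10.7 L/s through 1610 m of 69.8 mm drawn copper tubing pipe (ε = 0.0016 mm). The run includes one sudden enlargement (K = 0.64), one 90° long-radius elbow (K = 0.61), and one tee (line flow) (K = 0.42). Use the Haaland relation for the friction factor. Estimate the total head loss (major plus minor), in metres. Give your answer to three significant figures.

H_L ≈ 157 m

V = 4Q/(πD²) = 2.796 m/s; V²/2g = 0.3985 m
Re = 1.28×10^5, ε/D = 2.29×10^-5 → f = 0.01706 (Haaland)
Major: h_f = f(L/D)·V²/2g = 0.01706·23066·0.3985 = 156.8 m
Minor: ΣK = 1.67; h_m = ΣK·V²/2g = 0.6656 m
Total H_L = 156.8 + 0.6656 = 157.5 m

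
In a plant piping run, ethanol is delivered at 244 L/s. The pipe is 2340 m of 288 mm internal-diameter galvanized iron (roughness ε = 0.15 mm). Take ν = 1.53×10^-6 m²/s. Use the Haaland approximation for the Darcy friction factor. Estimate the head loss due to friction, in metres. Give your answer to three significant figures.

h_f ≈ 102 m

V = 4Q/(πD²) = 4·0.244/(π·0.288²) = 3.746 m/s
Re = VD/ν = 3.746·0.288/1.53×10^-6 = 7.05×10^5 → turbulent
ε/D = 0.15/288 = 5.21×10^-4
Haaland: f = 0.01748
h_f = f(L/D)V²/(2g) = 0.01748·(2340/0.288)·3.746²/(2·9.81) = 101.6 m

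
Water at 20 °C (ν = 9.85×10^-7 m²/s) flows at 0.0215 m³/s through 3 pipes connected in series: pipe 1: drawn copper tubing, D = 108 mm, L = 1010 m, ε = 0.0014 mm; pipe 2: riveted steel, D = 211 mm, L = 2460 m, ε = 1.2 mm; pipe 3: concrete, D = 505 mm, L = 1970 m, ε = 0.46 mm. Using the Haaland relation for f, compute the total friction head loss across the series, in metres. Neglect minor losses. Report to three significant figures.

H ≈ 46.3 m

Pipe 1: V = 2.347 m/s, Re = 2.57×10^5, ε/D = 1.30×10^-5, f = 0.01486, h_1 = f(L/D)V²/2g = 39.01 m
Pipe 2: V = 0.6149 m/s, Re = 1.32×10^5, ε/D = 0.00569, f = 0.03225, h_2 = f(L/D)V²/2g = 7.245 m
Pipe 3: V = 0.1073 m/s, Re = 5.50×10^4, ε/D = 9.11×10^-4, f = 0.02317, h_3 = f(L/D)V²/2g = 0.05308 m
Series → Q common, losses add: H = Σh = 46.31 m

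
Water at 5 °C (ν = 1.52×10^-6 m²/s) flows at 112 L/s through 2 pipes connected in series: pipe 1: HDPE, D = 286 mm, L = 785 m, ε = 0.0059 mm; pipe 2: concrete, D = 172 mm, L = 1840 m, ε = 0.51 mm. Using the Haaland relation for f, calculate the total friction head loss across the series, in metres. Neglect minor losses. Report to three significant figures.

Pipe 1: V = 1.743 m/s, Re = 3.28×10^5, ε/D = 2.06×10^-5, f = 0.01429, h_1 = f(L/D)V²/2g = 6.076 m
Pipe 2: V = 4.820 m/s, Re = 5.45×10^5, ε/D = 0.00297, f = 0.02636, h_2 = f(L/D)V²/2g = 333.9 m
Series → Q common, losses add: H = Σh = 340.0 m

H ≈ 340 m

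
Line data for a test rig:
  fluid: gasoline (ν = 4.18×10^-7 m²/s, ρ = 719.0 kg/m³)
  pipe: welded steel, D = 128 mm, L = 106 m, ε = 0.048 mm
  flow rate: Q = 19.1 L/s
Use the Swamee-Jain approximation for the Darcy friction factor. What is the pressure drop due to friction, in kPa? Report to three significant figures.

Δp ≈ 11.2 kPa

V = 4Q/(πD²) = 4·0.0191/(π·0.128²) = 1.484 m/s
Re = VD/ν = 1.484·0.128/4.18×10^-7 = 4.55×10^5 → turbulent
ε/D = 0.048/128 = 3.75×10^-4
Swamee-Jain: f = 0.01704
h_f = f(L/D)V²/(2g) = 0.01704·(106/0.128)·1.484²/(2·9.81) = 1.585 m
Δp = ρg·h_f = 719.0·9.81·1.585 = 11.18 kPa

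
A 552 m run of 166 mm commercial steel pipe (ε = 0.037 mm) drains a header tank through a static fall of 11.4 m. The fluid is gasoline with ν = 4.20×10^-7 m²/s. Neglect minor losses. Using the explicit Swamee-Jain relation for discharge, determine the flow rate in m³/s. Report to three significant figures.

Q ≈ 0.0457 m³/s

Swamee-Jain (Type II): Q = -0.965·√(gD⁵h_f/L)·ln[ε/(3.7D) + √(3.17ν²L/(gD³h_f))]
√(gD⁵h_f/L) = √(9.81·0.166⁵·11.4/552) = 0.005053
ε/(3.7D) = 6.02×10^-5; √(3.17ν²L/(gD³h_f)) = 2.46×10^-5
Q = -0.965·0.005053·ln(8.480×10^-5) = 0.04572 m³/s
Check: V = 2.11 m/s, Re = 8.35×10^5, f = 0.01517, h_f = 11.5 m ≈ 11.4 m ✓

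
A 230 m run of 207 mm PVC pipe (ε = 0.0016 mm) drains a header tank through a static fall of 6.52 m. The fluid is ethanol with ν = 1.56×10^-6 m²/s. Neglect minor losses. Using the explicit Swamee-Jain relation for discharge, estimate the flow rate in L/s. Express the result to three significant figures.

Swamee-Jain (Type II): Q = -0.965·√(gD⁵h_f/L)·ln[ε/(3.7D) + √(3.17ν²L/(gD³h_f))]
√(gD⁵h_f/L) = √(9.81·0.207⁵·6.52/230) = 0.01028
ε/(3.7D) = 2.09×10^-6; √(3.17ν²L/(gD³h_f)) = 5.59×10^-5
Q = -0.965·0.01028·ln(5.801×10^-5) = 0.09678 m³/s
Check: V = 2.88 m/s, Re = 3.82×10^5, f = 0.01385, h_f = 6.49 m ≈ 6.52 m ✓

Q ≈ 96.8 L/s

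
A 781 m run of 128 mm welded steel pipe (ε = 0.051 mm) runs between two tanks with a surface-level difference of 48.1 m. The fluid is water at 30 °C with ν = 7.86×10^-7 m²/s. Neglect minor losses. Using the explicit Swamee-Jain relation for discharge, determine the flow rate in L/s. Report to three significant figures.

Swamee-Jain (Type II): Q = -0.965·√(gD⁵h_f/L)·ln[ε/(3.7D) + √(3.17ν²L/(gD³h_f))]
√(gD⁵h_f/L) = √(9.81·0.128⁵·48.1/781) = 0.004556
ε/(3.7D) = 1.08×10^-4; √(3.17ν²L/(gD³h_f)) = 3.93×10^-5
Q = -0.965·0.004556·ln(1.470×10^-4) = 0.03880 m³/s
Check: V = 3.02 m/s, Re = 4.91×10^5, f = 0.01712, h_f = 48.4 m ≈ 48.1 m ✓

Q ≈ 38.8 L/s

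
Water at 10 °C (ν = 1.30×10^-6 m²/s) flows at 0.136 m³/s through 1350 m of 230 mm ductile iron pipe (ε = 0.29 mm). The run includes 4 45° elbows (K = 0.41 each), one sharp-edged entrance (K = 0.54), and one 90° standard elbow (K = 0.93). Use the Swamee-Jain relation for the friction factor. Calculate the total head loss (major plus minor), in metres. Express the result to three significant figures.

H_L ≈ 70.1 m

V = 4Q/(πD²) = 3.273 m/s; V²/2g = 0.5461 m
Re = 5.79×10^5, ε/D = 0.00126 → f = 0.02134 (Swamee-Jain)
Major: h_f = f(L/D)·V²/2g = 0.02134·5870·0.5461 = 68.42 m
Minor: ΣK = 3.11; h_m = ΣK·V²/2g = 1.698 m
Total H_L = 68.42 + 1.698 = 70.12 m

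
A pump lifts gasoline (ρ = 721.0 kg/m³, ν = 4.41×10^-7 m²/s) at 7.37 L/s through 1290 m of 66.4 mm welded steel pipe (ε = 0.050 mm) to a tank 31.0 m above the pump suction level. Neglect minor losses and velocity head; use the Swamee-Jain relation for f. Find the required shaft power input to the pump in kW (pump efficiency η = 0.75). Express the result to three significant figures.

V = 4Q/(πD²) = 2.128 m/s; Re = 3.20×10^5; ε/D = 7.53×10^-4; f = 0.01958
h_f = f(L/D)V²/2g = 87.83 m
Total head H = z + h_f = 31.0 + 87.83 = 118.8 m
P_hyd = ρgQH = 721.0·9.81·0.00737·118.8 = 6.194 kW
P_shaft = P_hyd/η = 6.194/0.75 = 8.259 kW

P_shaft ≈ 8.26 kW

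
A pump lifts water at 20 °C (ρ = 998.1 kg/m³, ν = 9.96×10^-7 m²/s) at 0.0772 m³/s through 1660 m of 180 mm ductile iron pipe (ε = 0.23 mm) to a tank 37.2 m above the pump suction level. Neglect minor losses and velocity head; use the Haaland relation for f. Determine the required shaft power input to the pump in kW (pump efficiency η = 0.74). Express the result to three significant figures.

P_shaft ≈ 132 kW

V = 4Q/(πD²) = 3.034 m/s; Re = 5.48×10^5; ε/D = 0.00128; f = 0.02131
h_f = f(L/D)V²/2g = 92.17 m
Total head H = z + h_f = 37.2 + 92.17 = 129.4 m
P_hyd = ρgQH = 998.1·9.81·0.0772·129.4 = 97.79 kW
P_shaft = P_hyd/η = 97.79/0.74 = 132.2 kW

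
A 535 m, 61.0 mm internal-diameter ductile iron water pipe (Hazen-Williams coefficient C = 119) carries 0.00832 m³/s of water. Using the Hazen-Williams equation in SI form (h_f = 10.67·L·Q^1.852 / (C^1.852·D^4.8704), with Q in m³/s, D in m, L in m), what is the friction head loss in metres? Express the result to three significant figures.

h_f ≈ 94.8 m

h_f = 10.67·535·0.00832^1.852 / (119^1.852·0.0610^4.8704) = 94.76 m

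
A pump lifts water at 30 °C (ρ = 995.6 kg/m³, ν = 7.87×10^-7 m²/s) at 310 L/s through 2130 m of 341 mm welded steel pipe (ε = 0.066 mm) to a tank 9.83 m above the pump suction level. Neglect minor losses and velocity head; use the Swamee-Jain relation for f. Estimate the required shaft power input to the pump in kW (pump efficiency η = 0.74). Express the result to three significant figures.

V = 4Q/(πD²) = 3.394 m/s; Re = 1.47×10^6; ε/D = 1.94×10^-4; f = 0.01441
h_f = f(L/D)V²/2g = 52.88 m
Total head H = z + h_f = 9.83 + 52.88 = 62.71 m
P_hyd = ρgQH = 995.6·9.81·0.310·62.71 = 189.9 kW
P_shaft = P_hyd/η = 189.9/0.74 = 256.6 kW

P_shaft ≈ 257 kW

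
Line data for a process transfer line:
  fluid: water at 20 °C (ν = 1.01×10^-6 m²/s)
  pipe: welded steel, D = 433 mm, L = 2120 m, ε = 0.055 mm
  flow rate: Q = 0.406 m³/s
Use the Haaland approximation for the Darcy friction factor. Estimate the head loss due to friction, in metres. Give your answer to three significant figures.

h_f ≈ 25.7 m

V = 4Q/(πD²) = 4·0.406/(π·0.433²) = 2.757 m/s
Re = VD/ν = 2.757·0.433/1.01×10^-6 = 1.18×10^6 → turbulent
ε/D = 0.055/433 = 1.27×10^-4
Haaland: f = 0.01356
h_f = f(L/D)V²/(2g) = 0.01356·(2120/0.433)·2.757²/(2·9.81) = 25.72 m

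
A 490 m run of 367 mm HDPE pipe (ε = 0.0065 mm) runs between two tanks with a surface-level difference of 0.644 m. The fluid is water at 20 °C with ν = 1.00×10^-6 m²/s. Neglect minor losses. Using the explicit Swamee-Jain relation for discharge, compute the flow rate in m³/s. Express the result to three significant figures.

Q ≈ 0.0849 m³/s

Swamee-Jain (Type II): Q = -0.965·√(gD⁵h_f/L)·ln[ε/(3.7D) + √(3.17ν²L/(gD³h_f))]
√(gD⁵h_f/L) = √(9.81·0.367⁵·0.644/490) = 0.009265
ε/(3.7D) = 4.79×10^-6; √(3.17ν²L/(gD³h_f)) = 7.05×10^-5
Q = -0.965·0.009265·ln(7.531×10^-5) = 0.08488 m³/s
Check: V = 0.802 m/s, Re = 2.94×10^5, f = 0.01463, h_f = 0.641 m ≈ 0.644 m ✓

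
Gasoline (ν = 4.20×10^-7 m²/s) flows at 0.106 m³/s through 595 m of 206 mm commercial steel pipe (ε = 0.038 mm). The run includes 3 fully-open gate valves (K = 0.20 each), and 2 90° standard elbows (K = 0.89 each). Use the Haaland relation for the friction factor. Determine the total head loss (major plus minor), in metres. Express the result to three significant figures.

H_L ≈ 22.3 m

V = 4Q/(πD²) = 3.180 m/s; V²/2g = 0.5155 m
Re = 1.56×10^6, ε/D = 1.84×10^-4 → f = 0.01413 (Haaland)
Major: h_f = f(L/D)·V²/2g = 0.01413·2888·0.5155 = 21.04 m
Minor: ΣK = 2.38; h_m = ΣK·V²/2g = 1.227 m
Total H_L = 21.04 + 1.227 = 22.27 m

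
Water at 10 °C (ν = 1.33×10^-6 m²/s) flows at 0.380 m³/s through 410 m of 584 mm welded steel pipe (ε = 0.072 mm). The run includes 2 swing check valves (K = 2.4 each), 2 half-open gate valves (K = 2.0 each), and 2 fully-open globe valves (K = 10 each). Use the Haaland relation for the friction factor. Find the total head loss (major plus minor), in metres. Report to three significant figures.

V = 4Q/(πD²) = 1.419 m/s; V²/2g = 0.1026 m
Re = 6.23×10^5, ε/D = 1.23×10^-4 → f = 0.01420 (Haaland)
Major: h_f = f(L/D)·V²/2g = 0.01420·702.1·0.1026 = 1.023 m
Minor: ΣK = 28.8; h_m = ΣK·V²/2g = 2.954 m
Total H_L = 1.023 + 2.954 = 3.977 m

H_L ≈ 3.98 m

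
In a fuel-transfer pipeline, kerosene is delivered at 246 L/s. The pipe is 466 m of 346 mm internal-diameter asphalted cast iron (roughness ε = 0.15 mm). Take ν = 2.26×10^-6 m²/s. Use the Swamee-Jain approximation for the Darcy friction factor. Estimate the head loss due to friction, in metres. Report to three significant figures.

V = 4Q/(πD²) = 4·0.246/(π·0.346²) = 2.616 m/s
Re = VD/ν = 2.616·0.346/2.26×10^-6 = 4.01×10^5 → turbulent
ε/D = 0.15/346 = 4.34×10^-4
Swamee-Jain: f = 0.01758
h_f = f(L/D)V²/(2g) = 0.01758·(466/0.346)·2.616²/(2·9.81) = 8.259 m

h_f ≈ 8.26 m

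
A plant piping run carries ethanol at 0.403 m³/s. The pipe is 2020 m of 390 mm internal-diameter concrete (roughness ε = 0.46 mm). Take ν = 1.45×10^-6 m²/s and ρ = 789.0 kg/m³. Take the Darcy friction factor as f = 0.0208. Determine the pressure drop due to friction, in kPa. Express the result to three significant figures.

Δp ≈ 484 kPa

V = 4Q/(πD²) = 4·0.403/(π·0.390²) = 3.374 m/s
h_f = f(L/D)V²/(2g) = 0.02080·(2020/0.390)·3.374²/(2·9.81) = 62.49 m
Δp = ρg·h_f = 789.0·9.81·62.49 = 483.7 kPa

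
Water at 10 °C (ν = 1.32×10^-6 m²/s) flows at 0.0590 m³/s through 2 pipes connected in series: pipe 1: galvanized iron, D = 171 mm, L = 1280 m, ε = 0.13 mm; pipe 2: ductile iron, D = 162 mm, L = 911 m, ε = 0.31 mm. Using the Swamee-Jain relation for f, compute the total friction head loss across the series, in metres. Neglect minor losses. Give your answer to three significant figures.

H ≈ 105 m

Pipe 1: V = 2.569 m/s, Re = 3.33×10^5, ε/D = 7.60×10^-4, f = 0.01958, h_1 = f(L/D)V²/2g = 49.29 m
Pipe 2: V = 2.862 m/s, Re = 3.51×10^5, ε/D = 0.00191, f = 0.02382, h_2 = f(L/D)V²/2g = 55.94 m
Series → Q common, losses add: H = Σh = 105.2 m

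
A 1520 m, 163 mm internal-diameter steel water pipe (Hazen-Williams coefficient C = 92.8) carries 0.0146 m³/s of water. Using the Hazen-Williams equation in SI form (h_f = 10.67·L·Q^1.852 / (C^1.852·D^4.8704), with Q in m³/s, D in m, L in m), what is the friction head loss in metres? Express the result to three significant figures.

h_f ≈ 10.1 m

h_f = 10.67·1520·0.0146^1.852 / (92.8^1.852·0.163^4.8704) = 10.08 m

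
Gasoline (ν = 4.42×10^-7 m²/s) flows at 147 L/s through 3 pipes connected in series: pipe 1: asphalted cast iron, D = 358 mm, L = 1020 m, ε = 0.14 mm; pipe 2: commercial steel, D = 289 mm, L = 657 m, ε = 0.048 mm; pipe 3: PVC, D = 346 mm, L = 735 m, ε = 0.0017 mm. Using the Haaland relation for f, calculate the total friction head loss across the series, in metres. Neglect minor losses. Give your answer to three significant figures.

H ≈ 16.1 m

Pipe 1: V = 1.460 m/s, Re = 1.18×10^6, ε/D = 3.91×10^-4, f = 0.01629, h_1 = f(L/D)V²/2g = 5.046 m
Pipe 2: V = 2.241 m/s, Re = 1.47×10^6, ε/D = 1.66×10^-4, f = 0.01393, h_2 = f(L/D)V²/2g = 8.106 m
Pipe 3: V = 1.563 m/s, Re = 1.22×10^6, ε/D = 4.91×10^-6, f = 0.01130, h_3 = f(L/D)V²/2g = 2.990 m
Series → Q common, losses add: H = Σh = 16.14 m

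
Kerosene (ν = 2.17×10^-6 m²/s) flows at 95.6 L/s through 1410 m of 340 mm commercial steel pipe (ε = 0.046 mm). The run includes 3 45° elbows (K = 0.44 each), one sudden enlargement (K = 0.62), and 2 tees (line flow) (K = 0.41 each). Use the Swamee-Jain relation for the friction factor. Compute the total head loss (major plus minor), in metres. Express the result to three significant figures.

V = 4Q/(πD²) = 1.053 m/s; V²/2g = 0.05651 m
Re = 1.65×10^5, ε/D = 1.35×10^-4 → f = 0.01715 (Swamee-Jain)
Major: h_f = f(L/D)·V²/2g = 0.01715·4147·0.05651 = 4.020 m
Minor: ΣK = 2.76; h_m = ΣK·V²/2g = 0.1560 m
Total H_L = 4.020 + 0.1560 = 4.176 m

H_L ≈ 4.18 m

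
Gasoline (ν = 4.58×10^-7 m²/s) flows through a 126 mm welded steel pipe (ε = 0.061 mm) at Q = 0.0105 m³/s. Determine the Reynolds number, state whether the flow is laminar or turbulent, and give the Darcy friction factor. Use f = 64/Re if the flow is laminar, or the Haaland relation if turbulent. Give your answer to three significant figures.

V = 4Q/(πD²) = 0.8421 m/s
Re = VD/ν = 0.8421·0.126/4.58×10^-7 = 2.32×10^5
Re > 4000 → turbulent; ε/D = 4.84×10^-4
Haaland: f = 0.01833

Re ≈ 2.32×10^5; turbulent; f ≈ 0.0183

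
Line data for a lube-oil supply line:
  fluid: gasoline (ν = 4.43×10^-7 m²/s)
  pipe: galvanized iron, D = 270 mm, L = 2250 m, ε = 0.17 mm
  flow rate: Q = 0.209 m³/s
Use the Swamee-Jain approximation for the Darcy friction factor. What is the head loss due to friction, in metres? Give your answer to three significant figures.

h_f ≈ 101 m

V = 4Q/(πD²) = 4·0.209/(π·0.270²) = 3.650 m/s
Re = VD/ν = 3.650·0.270/4.43×10^-7 = 2.22×10^6 → turbulent
ε/D = 0.17/270 = 6.30×10^-4
Swamee-Jain: f = 0.01786
h_f = f(L/D)V²/(2g) = 0.01786·(2250/0.270)·3.650²/(2·9.81) = 101.1 m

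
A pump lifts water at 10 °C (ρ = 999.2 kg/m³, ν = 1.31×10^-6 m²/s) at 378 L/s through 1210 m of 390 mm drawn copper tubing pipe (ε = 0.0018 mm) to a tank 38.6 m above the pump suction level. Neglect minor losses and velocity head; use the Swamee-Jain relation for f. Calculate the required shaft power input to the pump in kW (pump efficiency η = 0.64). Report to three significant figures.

V = 4Q/(πD²) = 3.164 m/s; Re = 9.42×10^5; ε/D = 4.62×10^-6; f = 0.01184
h_f = f(L/D)V²/2g = 18.74 m
Total head H = z + h_f = 38.6 + 18.74 = 57.34 m
P_hyd = ρgQH = 999.2·9.81·0.378·57.34 = 212.5 kW
P_shaft = P_hyd/η = 212.5/0.64 = 332.0 kW

P_shaft ≈ 332 kW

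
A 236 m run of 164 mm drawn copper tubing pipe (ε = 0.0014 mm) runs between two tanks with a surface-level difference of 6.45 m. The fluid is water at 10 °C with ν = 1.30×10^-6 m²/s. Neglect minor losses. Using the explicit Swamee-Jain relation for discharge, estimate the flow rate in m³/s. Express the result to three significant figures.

Swamee-Jain (Type II): Q = -0.965·√(gD⁵h_f/L)·ln[ε/(3.7D) + √(3.17ν²L/(gD³h_f))]
√(gD⁵h_f/L) = √(9.81·0.164⁵·6.45/236) = 0.005640
ε/(3.7D) = 2.31×10^-6; √(3.17ν²L/(gD³h_f)) = 6.73×10^-5
Q = -0.965·0.005640·ln(6.961×10^-5) = 0.05210 m³/s
Check: V = 2.47 m/s, Re = 3.11×10^5, f = 0.01438, h_f = 6.42 m ≈ 6.45 m ✓

Q ≈ 0.0521 m³/s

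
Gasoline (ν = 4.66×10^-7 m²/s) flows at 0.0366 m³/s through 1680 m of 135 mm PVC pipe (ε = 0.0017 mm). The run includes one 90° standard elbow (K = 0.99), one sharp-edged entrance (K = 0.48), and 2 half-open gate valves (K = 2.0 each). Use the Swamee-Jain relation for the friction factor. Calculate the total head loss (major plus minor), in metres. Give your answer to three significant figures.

H_L ≈ 53.5 m

V = 4Q/(πD²) = 2.557 m/s; V²/2g = 0.3332 m
Re = 7.41×10^5, ε/D = 1.26×10^-5 → f = 0.01247 (Swamee-Jain)
Major: h_f = f(L/D)·V²/2g = 0.01247·12444·0.3332 = 51.72 m
Minor: ΣK = 5.47; h_m = ΣK·V²/2g = 1.823 m
Total H_L = 51.72 + 1.823 = 53.55 m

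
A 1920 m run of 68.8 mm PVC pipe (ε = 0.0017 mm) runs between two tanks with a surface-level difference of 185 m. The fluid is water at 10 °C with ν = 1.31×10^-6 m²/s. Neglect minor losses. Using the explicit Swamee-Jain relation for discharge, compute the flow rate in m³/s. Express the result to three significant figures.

Q ≈ 0.0103 m³/s

Swamee-Jain (Type II): Q = -0.965·√(gD⁵h_f/L)·ln[ε/(3.7D) + √(3.17ν²L/(gD³h_f))]
√(gD⁵h_f/L) = √(9.81·0.0688⁵·185/1920) = 0.001207
ε/(3.7D) = 6.68×10^-6; √(3.17ν²L/(gD³h_f)) = 1.33×10^-4
Q = -0.965·0.001207·ln(1.396×10^-4) = 0.01034 m³/s
Check: V = 2.78 m/s, Re = 1.46×10^5, f = 0.01672, h_f = 184 m ≈ 185 m ✓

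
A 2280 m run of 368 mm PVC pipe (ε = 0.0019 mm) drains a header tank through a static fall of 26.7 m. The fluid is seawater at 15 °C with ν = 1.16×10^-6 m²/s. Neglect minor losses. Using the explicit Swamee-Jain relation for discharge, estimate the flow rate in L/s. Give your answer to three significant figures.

Swamee-Jain (Type II): Q = -0.965·√(gD⁵h_f/L)·ln[ε/(3.7D) + √(3.17ν²L/(gD³h_f))]
√(gD⁵h_f/L) = √(9.81·0.368⁵·26.7/2280) = 0.02784
ε/(3.7D) = 1.40×10^-6; √(3.17ν²L/(gD³h_f)) = 2.73×10^-5
Q = -0.965·0.02784·ln(2.869×10^-5) = 0.2810 m³/s
Check: V = 2.64 m/s, Re = 8.38×10^5, f = 0.01208, h_f = 26.6 m ≈ 26.7 m ✓

Q ≈ 281 L/s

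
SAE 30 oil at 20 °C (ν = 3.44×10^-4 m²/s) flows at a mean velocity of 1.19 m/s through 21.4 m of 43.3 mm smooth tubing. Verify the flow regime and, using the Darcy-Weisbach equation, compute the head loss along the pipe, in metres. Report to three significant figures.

h_f ≈ 15.2 m

Re = VD/ν = 1.19·0.04330/3.44×10^-4 = 150 → laminar (Re < 2300)
f = 64/Re = 0.4273
h_f = f(L/D)V²/(2g) = 0.4273·(21.4/0.04330)·1.19²/(2·9.81) = 15.24 m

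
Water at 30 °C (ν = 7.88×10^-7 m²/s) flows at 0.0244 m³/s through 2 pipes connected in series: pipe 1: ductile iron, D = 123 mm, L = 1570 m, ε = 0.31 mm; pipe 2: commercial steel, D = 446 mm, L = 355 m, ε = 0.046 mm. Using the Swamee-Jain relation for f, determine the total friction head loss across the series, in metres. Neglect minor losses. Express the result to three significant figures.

Pipe 1: V = 2.053 m/s, Re = 3.21×10^5, ε/D = 0.00252, f = 0.02555, h_1 = f(L/D)V²/2g = 70.10 m
Pipe 2: V = 0.1562 m/s, Re = 8.84×10^4, ε/D = 1.03×10^-4, f = 0.01890, h_2 = f(L/D)V²/2g = 0.01870 m
Series → Q common, losses add: H = Σh = 70.11 m

H ≈ 70.1 m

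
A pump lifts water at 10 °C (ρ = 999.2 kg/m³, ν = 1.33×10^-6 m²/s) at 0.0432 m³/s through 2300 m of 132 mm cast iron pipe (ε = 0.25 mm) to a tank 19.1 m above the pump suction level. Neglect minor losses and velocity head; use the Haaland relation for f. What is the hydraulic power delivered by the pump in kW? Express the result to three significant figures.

P_hyd ≈ 96.8 kW

V = 4Q/(πD²) = 3.157 m/s; Re = 3.13×10^5; ε/D = 0.00189; f = 0.02366
h_f = f(L/D)V²/2g = 209.4 m
Total head H = z + h_f = 19.1 + 209.4 = 228.5 m
P_hyd = ρgQH = 999.2·9.81·0.0432·228.5 = 96.75 kW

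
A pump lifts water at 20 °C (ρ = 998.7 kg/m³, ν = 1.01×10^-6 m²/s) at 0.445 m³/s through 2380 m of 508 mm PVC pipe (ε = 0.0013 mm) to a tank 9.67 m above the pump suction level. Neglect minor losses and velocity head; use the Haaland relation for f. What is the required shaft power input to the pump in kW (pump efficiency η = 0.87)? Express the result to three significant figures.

P_shaft ≈ 114 kW

V = 4Q/(πD²) = 2.196 m/s; Re = 1.10×10^6; ε/D = 2.56×10^-6; f = 0.01144
h_f = f(L/D)V²/2g = 13.17 m
Total head H = z + h_f = 9.67 + 13.17 = 22.84 m
P_hyd = ρgQH = 998.7·9.81·0.445·22.84 = 99.57 kW
P_shaft = P_hyd/η = 99.57/0.87 = 114.4 kW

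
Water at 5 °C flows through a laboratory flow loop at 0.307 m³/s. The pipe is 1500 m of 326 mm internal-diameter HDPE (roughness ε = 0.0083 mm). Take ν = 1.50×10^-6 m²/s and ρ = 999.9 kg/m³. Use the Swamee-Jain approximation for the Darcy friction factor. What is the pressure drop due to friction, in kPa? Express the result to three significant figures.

Δp ≈ 391 kPa

V = 4Q/(πD²) = 4·0.307/(π·0.326²) = 3.678 m/s
Re = VD/ν = 3.678·0.326/1.50×10^-6 = 7.99×10^5 → turbulent
ε/D = 0.0083/326 = 2.55×10^-5
Swamee-Jain: f = 0.01258
h_f = f(L/D)V²/(2g) = 0.01258·(1500/0.326)·3.678²/(2·9.81) = 39.91 m
Δp = ρg·h_f = 999.9·9.81·39.91 = 391.5 kPa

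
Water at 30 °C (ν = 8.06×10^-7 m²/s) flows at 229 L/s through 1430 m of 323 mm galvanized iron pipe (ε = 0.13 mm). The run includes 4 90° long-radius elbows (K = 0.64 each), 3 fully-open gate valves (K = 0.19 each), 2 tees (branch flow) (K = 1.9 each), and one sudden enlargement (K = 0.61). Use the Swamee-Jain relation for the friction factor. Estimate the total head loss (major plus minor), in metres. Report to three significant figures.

V = 4Q/(πD²) = 2.795 m/s; V²/2g = 0.3981 m
Re = 1.12×10^6, ε/D = 4.02×10^-4 → f = 0.01654 (Swamee-Jain)
Major: h_f = f(L/D)·V²/2g = 0.01654·4427·0.3981 = 29.15 m
Minor: ΣK = 7.54; h_m = ΣK·V²/2g = 3.002 m
Total H_L = 29.15 + 3.002 = 32.15 m

H_L ≈ 32.1 m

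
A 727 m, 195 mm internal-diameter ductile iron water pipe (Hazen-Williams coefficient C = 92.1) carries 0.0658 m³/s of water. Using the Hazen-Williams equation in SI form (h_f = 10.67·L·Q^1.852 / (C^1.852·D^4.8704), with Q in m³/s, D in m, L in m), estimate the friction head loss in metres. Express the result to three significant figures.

h_f ≈ 33.2 m

h_f = 10.67·727·0.0658^1.852 / (92.1^1.852·0.195^4.8704) = 33.19 m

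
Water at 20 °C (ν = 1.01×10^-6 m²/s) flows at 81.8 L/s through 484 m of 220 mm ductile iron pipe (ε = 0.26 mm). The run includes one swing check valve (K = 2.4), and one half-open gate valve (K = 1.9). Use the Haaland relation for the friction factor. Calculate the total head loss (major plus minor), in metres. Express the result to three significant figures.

V = 4Q/(πD²) = 2.152 m/s; V²/2g = 0.2360 m
Re = 4.69×10^5, ε/D = 0.00118 → f = 0.02099 (Haaland)
Major: h_f = f(L/D)·V²/2g = 0.02099·2200·0.2360 = 10.90 m
Minor: ΣK = 4.30; h_m = ΣK·V²/2g = 1.015 m
Total H_L = 10.90 + 1.015 = 11.92 m

H_L ≈ 11.9 m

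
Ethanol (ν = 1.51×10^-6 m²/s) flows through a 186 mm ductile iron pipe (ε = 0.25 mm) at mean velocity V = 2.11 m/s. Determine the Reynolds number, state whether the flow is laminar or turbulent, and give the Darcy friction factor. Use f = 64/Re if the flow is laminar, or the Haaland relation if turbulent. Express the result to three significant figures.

Re ≈ 2.60×10^5; turbulent; f ≈ 0.0220

Re = VD/ν = 2.110·0.186/1.51×10^-6 = 2.60×10^5
Re > 4000 → turbulent; ε/D = 0.00134
Haaland: f = 0.02197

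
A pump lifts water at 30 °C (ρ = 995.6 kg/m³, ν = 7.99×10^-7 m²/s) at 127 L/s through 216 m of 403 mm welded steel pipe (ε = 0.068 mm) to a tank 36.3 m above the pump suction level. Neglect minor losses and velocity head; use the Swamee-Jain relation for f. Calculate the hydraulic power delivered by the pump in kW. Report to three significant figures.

P_hyd ≈ 45.5 kW

V = 4Q/(πD²) = 0.9956 m/s; Re = 5.02×10^5; ε/D = 1.69×10^-4; f = 0.01520
h_f = f(L/D)V²/2g = 0.4117 m
Total head H = z + h_f = 36.3 + 0.4117 = 36.71 m
P_hyd = ρgQH = 995.6·9.81·0.127·36.71 = 45.54 kW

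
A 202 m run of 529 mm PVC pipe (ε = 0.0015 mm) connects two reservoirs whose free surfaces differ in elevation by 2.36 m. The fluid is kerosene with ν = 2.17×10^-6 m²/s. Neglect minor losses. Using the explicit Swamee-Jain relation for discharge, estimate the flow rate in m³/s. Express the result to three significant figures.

Q ≈ 0.692 m³/s

Swamee-Jain (Type II): Q = -0.965·√(gD⁵h_f/L)·ln[ε/(3.7D) + √(3.17ν²L/(gD³h_f))]
√(gD⁵h_f/L) = √(9.81·0.529⁵·2.36/202) = 0.06891
ε/(3.7D) = 7.66×10^-7; √(3.17ν²L/(gD³h_f)) = 2.97×10^-5
Q = -0.965·0.06891·ln(3.043×10^-5) = 0.6915 m³/s
Check: V = 3.15 m/s, Re = 7.67×10^5, f = 0.01220, h_f = 2.35 m ≈ 2.36 m ✓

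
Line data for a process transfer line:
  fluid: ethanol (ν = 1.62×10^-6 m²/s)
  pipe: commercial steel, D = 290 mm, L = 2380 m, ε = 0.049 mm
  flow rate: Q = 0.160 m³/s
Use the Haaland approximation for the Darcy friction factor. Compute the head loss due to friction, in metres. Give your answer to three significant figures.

V = 4Q/(πD²) = 4·0.160/(π·0.290²) = 2.422 m/s
Re = VD/ν = 2.422·0.290/1.62×10^-6 = 4.34×10^5 → turbulent
ε/D = 0.049/290 = 1.69×10^-4
Haaland: f = 0.01519
h_f = f(L/D)V²/(2g) = 0.01519·(2380/0.290)·2.422²/(2·9.81) = 37.29 m

h_f ≈ 37.3 m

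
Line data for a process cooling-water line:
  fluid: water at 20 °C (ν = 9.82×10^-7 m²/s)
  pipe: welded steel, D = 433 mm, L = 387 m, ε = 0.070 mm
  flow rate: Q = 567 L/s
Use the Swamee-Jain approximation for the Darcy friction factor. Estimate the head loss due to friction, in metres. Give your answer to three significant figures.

h_f ≈ 9.40 m

V = 4Q/(πD²) = 4·0.567/(π·0.433²) = 3.851 m/s
Re = VD/ν = 3.851·0.433/9.82×10^-7 = 1.70×10^6 → turbulent
ε/D = 0.070/433 = 1.62×10^-4
Swamee-Jain: f = 0.01392
h_f = f(L/D)V²/(2g) = 0.01392·(387/0.433)·3.851²/(2·9.81) = 9.404 m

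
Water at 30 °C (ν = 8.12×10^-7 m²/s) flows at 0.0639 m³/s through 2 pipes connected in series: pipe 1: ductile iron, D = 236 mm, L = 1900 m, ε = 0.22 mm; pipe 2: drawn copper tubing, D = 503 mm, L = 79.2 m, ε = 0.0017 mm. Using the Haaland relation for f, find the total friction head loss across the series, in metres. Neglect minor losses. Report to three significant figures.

Pipe 1: V = 1.461 m/s, Re = 4.25×10^5, ε/D = 9.32×10^-4, f = 0.01998, h_1 = f(L/D)V²/2g = 17.50 m
Pipe 2: V = 0.3216 m/s, Re = 1.99×10^5, ε/D = 3.38×10^-6, f = 0.01553, h_2 = f(L/D)V²/2g = 0.01289 m
Series → Q common, losses add: H = Σh = 17.51 m

H ≈ 17.5 m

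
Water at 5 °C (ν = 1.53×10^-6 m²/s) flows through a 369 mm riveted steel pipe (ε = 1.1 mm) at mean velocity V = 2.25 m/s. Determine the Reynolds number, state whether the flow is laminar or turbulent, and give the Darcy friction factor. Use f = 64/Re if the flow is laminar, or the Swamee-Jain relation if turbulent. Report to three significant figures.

Re = VD/ν = 2.250·0.369/1.53×10^-6 = 5.43×10^5
Re > 4000 → turbulent; ε/D = 0.00298
Swamee-Jain: f = 0.02647

Re ≈ 5.43×10^5; turbulent; f ≈ 0.0265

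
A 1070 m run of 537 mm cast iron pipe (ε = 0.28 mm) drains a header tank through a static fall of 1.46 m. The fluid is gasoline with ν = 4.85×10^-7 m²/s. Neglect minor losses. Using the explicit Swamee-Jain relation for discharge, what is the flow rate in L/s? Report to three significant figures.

Swamee-Jain (Type II): Q = -0.965·√(gD⁵h_f/L)·ln[ε/(3.7D) + √(3.17ν²L/(gD³h_f))]
√(gD⁵h_f/L) = √(9.81·0.537⁵·1.46/1070) = 0.02445
ε/(3.7D) = 1.41×10^-4; √(3.17ν²L/(gD³h_f)) = 1.90×10^-5
Q = -0.965·0.02445·ln(1.599×10^-4) = 0.2062 m³/s
Check: V = 0.911 m/s, Re = 1.01×10^6, f = 0.01744, h_f = 1.47 m ≈ 1.46 m ✓

Q ≈ 206 L/s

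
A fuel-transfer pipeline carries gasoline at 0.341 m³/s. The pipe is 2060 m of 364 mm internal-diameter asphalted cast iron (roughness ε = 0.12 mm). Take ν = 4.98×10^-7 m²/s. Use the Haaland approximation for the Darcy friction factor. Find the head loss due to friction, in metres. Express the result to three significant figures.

h_f ≈ 48.1 m

V = 4Q/(πD²) = 4·0.341/(π·0.364²) = 3.277 m/s
Re = VD/ν = 3.277·0.364/4.98×10^-7 = 2.40×10^6 → turbulent
ε/D = 0.12/364 = 3.30×10^-4
Haaland: f = 0.01553
h_f = f(L/D)V²/(2g) = 0.01553·(2060/0.364)·3.277²/(2·9.81) = 48.10 m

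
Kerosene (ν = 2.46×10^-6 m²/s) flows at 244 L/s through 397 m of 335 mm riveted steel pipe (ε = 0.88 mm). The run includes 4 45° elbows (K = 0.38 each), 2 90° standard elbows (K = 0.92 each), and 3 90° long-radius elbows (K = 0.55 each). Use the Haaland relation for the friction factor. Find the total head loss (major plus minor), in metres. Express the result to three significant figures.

H_L ≈ 13.8 m

V = 4Q/(πD²) = 2.768 m/s; V²/2g = 0.3906 m
Re = 3.77×10^5, ε/D = 0.00263 → f = 0.02562 (Haaland)
Major: h_f = f(L/D)·V²/2g = 0.02562·1185·0.3906 = 11.86 m
Minor: ΣK = 5.01; h_m = ΣK·V²/2g = 1.957 m
Total H_L = 11.86 + 1.957 = 13.82 m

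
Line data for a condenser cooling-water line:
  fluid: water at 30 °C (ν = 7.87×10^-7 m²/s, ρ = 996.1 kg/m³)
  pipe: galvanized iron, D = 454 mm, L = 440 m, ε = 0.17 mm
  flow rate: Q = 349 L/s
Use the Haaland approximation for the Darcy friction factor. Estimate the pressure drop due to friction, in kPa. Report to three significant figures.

Δp ≈ 36.2 kPa

V = 4Q/(πD²) = 4·0.349/(π·0.454²) = 2.156 m/s
Re = VD/ν = 2.156·0.454/7.87×10^-7 = 1.24×10^6 → turbulent
ε/D = 0.17/454 = 3.74×10^-4
Haaland: f = 0.01614
h_f = f(L/D)V²/(2g) = 0.01614·(440/0.454)·2.156²/(2·9.81) = 3.705 m
Δp = ρg·h_f = 996.1·9.81·3.705 = 36.20 kPa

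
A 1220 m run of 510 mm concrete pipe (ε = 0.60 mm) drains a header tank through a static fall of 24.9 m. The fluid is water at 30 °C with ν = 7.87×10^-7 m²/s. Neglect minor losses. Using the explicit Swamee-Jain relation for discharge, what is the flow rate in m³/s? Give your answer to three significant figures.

Q ≈ 0.644 m³/s

Swamee-Jain (Type II): Q = -0.965·√(gD⁵h_f/L)·ln[ε/(3.7D) + √(3.17ν²L/(gD³h_f))]
√(gD⁵h_f/L) = √(9.81·0.510⁵·24.9/1220) = 0.08312
ε/(3.7D) = 3.18×10^-4; √(3.17ν²L/(gD³h_f)) = 8.60×10^-6
Q = -0.965·0.08312·ln(3.266×10^-4) = 0.6438 m³/s
Check: V = 3.15 m/s, Re = 2.04×10^6, f = 0.02063, h_f = 25.0 m ≈ 24.9 m ✓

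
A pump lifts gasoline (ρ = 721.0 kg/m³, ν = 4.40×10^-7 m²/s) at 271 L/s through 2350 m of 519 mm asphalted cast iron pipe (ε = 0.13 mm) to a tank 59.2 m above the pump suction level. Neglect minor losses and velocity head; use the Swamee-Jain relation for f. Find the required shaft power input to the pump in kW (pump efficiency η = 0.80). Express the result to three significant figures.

P_shaft ≈ 155 kW

V = 4Q/(πD²) = 1.281 m/s; Re = 1.51×10^6; ε/D = 2.50×10^-4; f = 0.01503
h_f = f(L/D)V²/2g = 5.691 m
Total head H = z + h_f = 59.2 + 5.691 = 64.89 m
P_hyd = ρgQH = 721.0·9.81·0.271·64.89 = 124.4 kW
P_shaft = P_hyd/η = 124.4/0.80 = 155.5 kW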